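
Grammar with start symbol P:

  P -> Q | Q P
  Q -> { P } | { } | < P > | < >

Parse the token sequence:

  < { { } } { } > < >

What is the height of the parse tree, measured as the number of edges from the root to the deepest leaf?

6

[P [Q < [P [Q { [P [Q { }]] }] [P [Q { }]]] >] [P [Q < >]]]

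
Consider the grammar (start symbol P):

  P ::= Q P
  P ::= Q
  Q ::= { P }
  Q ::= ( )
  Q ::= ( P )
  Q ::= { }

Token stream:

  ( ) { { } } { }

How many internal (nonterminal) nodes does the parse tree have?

8

[P [Q ( )] [P [Q { [P [Q { }]] }] [P [Q { }]]]]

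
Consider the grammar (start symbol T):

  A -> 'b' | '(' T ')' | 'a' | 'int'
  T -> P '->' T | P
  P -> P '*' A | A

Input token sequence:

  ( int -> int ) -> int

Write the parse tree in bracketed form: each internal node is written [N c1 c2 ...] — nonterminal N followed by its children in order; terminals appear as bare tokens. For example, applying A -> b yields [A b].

[T [P [A ( [T [P [A int]] -> [T [P [A int]]]] )]] -> [T [P [A int]]]]

T
P -> T
A -> T
( T ) -> T
( P -> T ) -> T
( A -> T ) -> T
( int -> T ) -> T
( int -> P ) -> T
( int -> A ) -> T
( int -> int ) -> T
( int -> int ) -> P
( int -> int ) -> A
( int -> int ) -> int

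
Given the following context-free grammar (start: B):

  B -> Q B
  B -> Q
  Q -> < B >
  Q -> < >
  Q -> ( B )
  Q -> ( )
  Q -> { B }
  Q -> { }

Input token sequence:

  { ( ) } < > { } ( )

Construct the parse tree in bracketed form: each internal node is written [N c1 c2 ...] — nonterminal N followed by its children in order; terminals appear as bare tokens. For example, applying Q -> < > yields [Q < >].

B
Q B
{ B } B
{ Q } B
{ ( ) } B
{ ( ) } Q B
{ ( ) } < > B
{ ( ) } < > Q B
{ ( ) } < > { } B
{ ( ) } < > { } Q
{ ( ) } < > { } ( )

[B [Q { [B [Q ( )]] }] [B [Q < >] [B [Q { }] [B [Q ( )]]]]]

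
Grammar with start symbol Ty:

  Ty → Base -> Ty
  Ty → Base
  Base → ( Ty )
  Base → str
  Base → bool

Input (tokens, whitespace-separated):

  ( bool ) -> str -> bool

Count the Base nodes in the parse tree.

[Ty [Base ( [Ty [Base bool]] )] -> [Ty [Base str] -> [Ty [Base bool]]]]

4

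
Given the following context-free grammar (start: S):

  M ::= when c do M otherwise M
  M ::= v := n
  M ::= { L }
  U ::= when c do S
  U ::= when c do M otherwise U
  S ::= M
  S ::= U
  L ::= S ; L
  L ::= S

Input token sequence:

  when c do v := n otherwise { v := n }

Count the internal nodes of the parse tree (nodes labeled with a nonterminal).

[S [M when c do [M v := n] otherwise [M { [L [S [M v := n]]] }]]]

7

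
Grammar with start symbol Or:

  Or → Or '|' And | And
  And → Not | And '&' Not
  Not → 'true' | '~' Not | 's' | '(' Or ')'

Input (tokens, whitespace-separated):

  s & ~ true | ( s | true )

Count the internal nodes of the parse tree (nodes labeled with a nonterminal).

15

[Or [Or [And [And [Not s]] & [Not ~ [Not true]]]] | [And [Not ( [Or [Or [And [Not s]]] | [And [Not true]]] )]]]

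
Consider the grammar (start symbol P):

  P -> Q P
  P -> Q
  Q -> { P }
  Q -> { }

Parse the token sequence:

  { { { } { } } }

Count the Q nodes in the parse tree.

[P [Q { [P [Q { [P [Q { }] [P [Q { }]]] }]] }]]

4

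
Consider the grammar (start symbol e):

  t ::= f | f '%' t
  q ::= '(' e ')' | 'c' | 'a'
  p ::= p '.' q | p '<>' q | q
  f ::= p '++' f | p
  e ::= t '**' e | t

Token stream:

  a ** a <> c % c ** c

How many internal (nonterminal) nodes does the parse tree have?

[e [t [f [p [q a]]]] ** [e [t [f [p [p [q a]] <> [q c]]] % [t [f [p [q c]]]]] ** [e [t [f [p [q c]]]]]]]

21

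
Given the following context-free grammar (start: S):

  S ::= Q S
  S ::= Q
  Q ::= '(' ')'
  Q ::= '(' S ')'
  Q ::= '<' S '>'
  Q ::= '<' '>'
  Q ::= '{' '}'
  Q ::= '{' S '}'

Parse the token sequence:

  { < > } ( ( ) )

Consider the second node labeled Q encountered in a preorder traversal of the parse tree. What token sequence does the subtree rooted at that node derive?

< >

[S [Q { [S [Q < >]] }] [S [Q ( [S [Q ( )]] )]]]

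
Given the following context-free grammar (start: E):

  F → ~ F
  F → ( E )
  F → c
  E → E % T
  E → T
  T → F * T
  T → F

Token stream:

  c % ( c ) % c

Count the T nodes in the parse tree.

[E [E [E [T [F c]]] % [T [F ( [E [T [F c]]] )]]] % [T [F c]]]

4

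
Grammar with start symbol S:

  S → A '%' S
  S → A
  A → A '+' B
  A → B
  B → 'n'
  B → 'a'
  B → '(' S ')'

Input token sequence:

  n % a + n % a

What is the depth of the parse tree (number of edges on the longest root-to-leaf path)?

[S [A [B n]] % [S [A [A [B a]] + [B n]] % [S [A [B a]]]]]

5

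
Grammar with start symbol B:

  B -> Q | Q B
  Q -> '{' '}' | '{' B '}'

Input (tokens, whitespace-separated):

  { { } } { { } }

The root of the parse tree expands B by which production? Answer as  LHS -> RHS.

B -> Q B

[B [Q { [B [Q { }]] }] [B [Q { [B [Q { }]] }]]]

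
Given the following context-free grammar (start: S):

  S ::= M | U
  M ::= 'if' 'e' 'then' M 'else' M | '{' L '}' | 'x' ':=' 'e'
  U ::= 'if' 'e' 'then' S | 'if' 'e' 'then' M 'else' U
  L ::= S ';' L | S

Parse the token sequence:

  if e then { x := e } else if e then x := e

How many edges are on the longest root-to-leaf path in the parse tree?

6

[S [U if e then [M { [L [S [M x := e]]] }] else [U if e then [S [M x := e]]]]]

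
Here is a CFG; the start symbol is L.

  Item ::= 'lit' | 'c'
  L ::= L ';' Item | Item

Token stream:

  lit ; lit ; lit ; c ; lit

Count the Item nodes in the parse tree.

[L [L [L [L [L [Item lit]] ; [Item lit]] ; [Item lit]] ; [Item c]] ; [Item lit]]

5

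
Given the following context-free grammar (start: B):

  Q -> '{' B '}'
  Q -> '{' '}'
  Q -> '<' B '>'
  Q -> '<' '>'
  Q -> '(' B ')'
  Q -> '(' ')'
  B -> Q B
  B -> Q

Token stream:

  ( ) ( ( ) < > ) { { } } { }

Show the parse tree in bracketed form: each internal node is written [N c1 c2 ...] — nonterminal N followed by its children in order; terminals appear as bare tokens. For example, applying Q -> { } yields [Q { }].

[B [Q ( )] [B [Q ( [B [Q ( )] [B [Q < >]]] )] [B [Q { [B [Q { }]] }] [B [Q { }]]]]]

B
Q B
( ) B
( ) Q B
( ) ( B ) B
( ) ( Q B ) B
( ) ( ( ) B ) B
( ) ( ( ) Q ) B
( ) ( ( ) < > ) B
( ) ( ( ) < > ) Q B
( ) ( ( ) < > ) { B } B
( ) ( ( ) < > ) { Q } B
( ) ( ( ) < > ) { { } } B
( ) ( ( ) < > ) { { } } Q
( ) ( ( ) < > ) { { } } { }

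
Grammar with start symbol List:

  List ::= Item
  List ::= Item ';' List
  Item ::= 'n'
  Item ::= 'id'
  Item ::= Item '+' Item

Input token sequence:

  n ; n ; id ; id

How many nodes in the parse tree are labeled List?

4

[List [Item n] ; [List [Item n] ; [List [Item id] ; [List [Item id]]]]]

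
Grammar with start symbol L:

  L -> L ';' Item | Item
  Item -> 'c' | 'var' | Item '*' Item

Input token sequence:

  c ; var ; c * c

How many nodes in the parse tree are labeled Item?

5

[L [L [L [Item c]] ; [Item var]] ; [Item [Item c] * [Item c]]]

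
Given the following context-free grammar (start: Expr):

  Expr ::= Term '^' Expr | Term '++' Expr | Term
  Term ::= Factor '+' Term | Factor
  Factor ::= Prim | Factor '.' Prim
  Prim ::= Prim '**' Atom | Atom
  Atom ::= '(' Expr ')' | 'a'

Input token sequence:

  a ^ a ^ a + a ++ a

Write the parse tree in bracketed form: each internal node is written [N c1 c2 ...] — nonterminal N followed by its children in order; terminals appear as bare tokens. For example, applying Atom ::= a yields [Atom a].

[Expr [Term [Factor [Prim [Atom a]]]] ^ [Expr [Term [Factor [Prim [Atom a]]]] ^ [Expr [Term [Factor [Prim [Atom a]]] + [Term [Factor [Prim [Atom a]]]]] ++ [Expr [Term [Factor [Prim [Atom a]]]]]]]]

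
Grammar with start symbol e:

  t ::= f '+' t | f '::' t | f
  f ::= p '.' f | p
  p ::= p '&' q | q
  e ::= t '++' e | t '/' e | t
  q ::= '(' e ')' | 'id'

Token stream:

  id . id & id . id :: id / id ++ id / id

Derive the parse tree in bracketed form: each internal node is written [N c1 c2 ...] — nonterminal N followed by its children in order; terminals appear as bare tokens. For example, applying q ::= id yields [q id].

[e [t [f [p [q id]] . [f [p [p [q id]] & [q id]] . [f [p [q id]]]]] :: [t [f [p [q id]]]]] / [e [t [f [p [q id]]]] ++ [e [t [f [p [q id]]]] / [e [t [f [p [q id]]]]]]]]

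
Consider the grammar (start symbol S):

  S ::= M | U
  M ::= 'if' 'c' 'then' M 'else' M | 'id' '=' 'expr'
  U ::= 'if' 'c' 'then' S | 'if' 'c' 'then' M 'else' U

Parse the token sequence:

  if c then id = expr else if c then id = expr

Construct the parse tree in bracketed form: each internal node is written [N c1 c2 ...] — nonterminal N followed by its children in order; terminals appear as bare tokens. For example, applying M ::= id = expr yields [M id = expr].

S
U
if c then M else U
if c then id = expr else U
if c then id = expr else if c then S
if c then id = expr else if c then M
if c then id = expr else if c then id = expr

[S [U if c then [M id = expr] else [U if c then [S [M id = expr]]]]]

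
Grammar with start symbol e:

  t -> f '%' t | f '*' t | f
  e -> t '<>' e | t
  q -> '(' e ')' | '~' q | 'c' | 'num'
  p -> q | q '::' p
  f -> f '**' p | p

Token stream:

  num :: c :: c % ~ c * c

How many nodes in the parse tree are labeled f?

[e [t [f [p [q num] :: [p [q c] :: [p [q c]]]]] % [t [f [p [q ~ [q c]]]] * [t [f [p [q c]]]]]]]

3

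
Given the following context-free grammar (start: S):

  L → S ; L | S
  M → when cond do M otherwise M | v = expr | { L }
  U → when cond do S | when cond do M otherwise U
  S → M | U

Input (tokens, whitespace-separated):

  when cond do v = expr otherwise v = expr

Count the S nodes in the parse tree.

[S [M when cond do [M v = expr] otherwise [M v = expr]]]

1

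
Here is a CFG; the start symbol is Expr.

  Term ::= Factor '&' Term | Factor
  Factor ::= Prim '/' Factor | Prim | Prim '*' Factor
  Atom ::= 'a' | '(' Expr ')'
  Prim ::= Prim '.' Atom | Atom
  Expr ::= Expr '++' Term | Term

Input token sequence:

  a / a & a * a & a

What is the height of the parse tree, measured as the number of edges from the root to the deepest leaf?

[Expr [Term [Factor [Prim [Atom a]] / [Factor [Prim [Atom a]]]] & [Term [Factor [Prim [Atom a]] * [Factor [Prim [Atom a]]]] & [Term [Factor [Prim [Atom a]]]]]]]

7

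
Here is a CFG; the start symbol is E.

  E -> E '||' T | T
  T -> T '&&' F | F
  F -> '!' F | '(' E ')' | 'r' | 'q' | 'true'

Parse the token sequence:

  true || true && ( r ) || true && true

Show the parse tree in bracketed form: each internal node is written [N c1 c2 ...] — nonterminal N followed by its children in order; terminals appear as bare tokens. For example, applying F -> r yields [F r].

[E [E [E [T [F true]]] || [T [T [F true]] && [F ( [E [T [F r]]] )]]] || [T [T [F true]] && [F true]]]

E
E || T
E || T || T
T || T || T
F || T || T
true || T || T
true || T && F || T
true || F && F || T
true || true && F || T
true || true && ( E ) || T
true || true && ( T ) || T
true || true && ( F ) || T
true || true && ( r ) || T
true || true && ( r ) || T && F
true || true && ( r ) || F && F
true || true && ( r ) || true && F
true || true && ( r ) || true && true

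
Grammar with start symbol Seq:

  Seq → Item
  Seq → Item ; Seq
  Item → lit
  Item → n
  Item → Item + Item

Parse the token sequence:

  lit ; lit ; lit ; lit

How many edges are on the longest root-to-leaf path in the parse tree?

5

[Seq [Item lit] ; [Seq [Item lit] ; [Seq [Item lit] ; [Seq [Item lit]]]]]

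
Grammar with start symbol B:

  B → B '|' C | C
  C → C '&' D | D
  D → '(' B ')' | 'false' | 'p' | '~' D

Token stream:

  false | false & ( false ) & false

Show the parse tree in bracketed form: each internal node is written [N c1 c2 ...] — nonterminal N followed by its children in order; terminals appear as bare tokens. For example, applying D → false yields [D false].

[B [B [C [D false]]] | [C [C [C [D false]] & [D ( [B [C [D false]]] )]] & [D false]]]

B
B | C
C | C
D | C
false | C
false | C & D
false | C & D & D
false | D & D & D
false | false & D & D
false | false & ( B ) & D
false | false & ( C ) & D
false | false & ( D ) & D
false | false & ( false ) & D
false | false & ( false ) & false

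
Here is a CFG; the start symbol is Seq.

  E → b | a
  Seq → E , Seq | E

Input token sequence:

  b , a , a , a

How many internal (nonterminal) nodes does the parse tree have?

[Seq [E b] , [Seq [E a] , [Seq [E a] , [Seq [E a]]]]]

8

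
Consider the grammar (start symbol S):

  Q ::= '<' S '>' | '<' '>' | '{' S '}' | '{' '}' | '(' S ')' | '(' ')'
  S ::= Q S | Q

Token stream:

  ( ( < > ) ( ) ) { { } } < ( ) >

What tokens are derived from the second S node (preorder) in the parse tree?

( < > ) ( )

[S [Q ( [S [Q ( [S [Q < >]] )] [S [Q ( )]]] )] [S [Q { [S [Q { }]] }] [S [Q < [S [Q ( )]] >]]]]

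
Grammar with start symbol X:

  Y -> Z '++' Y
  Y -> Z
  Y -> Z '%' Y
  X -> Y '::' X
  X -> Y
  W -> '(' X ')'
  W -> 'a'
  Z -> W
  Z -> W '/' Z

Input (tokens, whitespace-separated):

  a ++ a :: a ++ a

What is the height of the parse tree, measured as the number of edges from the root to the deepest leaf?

6

[X [Y [Z [W a]] ++ [Y [Z [W a]]]] :: [X [Y [Z [W a]] ++ [Y [Z [W a]]]]]]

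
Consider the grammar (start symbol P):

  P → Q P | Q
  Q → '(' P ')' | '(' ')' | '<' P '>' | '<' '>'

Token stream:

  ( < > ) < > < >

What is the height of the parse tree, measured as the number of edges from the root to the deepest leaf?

[P [Q ( [P [Q < >]] )] [P [Q < >] [P [Q < >]]]]

4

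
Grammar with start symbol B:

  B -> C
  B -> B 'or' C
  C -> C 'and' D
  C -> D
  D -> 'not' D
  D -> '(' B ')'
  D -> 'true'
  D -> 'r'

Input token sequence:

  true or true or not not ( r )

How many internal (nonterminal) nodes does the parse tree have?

[B [B [B [C [D true]]] or [C [D true]]] or [C [D not [D not [D ( [B [C [D r]]] )]]]]]

14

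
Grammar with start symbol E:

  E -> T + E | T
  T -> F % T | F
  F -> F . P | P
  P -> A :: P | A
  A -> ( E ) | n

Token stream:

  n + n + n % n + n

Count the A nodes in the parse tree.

5

[E [T [F [P [A n]]]] + [E [T [F [P [A n]]]] + [E [T [F [P [A n]]] % [T [F [P [A n]]]]] + [E [T [F [P [A n]]]]]]]]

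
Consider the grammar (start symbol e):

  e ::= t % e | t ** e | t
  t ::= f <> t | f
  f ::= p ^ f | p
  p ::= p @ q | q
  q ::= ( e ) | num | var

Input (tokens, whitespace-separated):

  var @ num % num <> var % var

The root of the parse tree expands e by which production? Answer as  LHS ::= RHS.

[e [t [f [p [p [q var]] @ [q num]]]] % [e [t [f [p [q num]]] <> [t [f [p [q var]]]]] % [e [t [f [p [q var]]]]]]]

e ::= t % e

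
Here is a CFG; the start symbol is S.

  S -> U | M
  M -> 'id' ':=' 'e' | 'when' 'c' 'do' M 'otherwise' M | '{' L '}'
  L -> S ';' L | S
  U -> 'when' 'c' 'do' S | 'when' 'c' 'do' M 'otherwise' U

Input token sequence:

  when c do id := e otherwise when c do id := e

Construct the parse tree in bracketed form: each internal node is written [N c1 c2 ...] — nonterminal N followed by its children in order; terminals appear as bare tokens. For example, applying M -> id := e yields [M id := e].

S
U
when c do M otherwise U
when c do id := e otherwise U
when c do id := e otherwise when c do S
when c do id := e otherwise when c do M
when c do id := e otherwise when c do id := e

[S [U when c do [M id := e] otherwise [U when c do [S [M id := e]]]]]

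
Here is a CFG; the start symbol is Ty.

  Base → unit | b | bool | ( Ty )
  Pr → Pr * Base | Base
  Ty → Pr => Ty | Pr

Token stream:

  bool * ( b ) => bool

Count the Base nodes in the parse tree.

4

[Ty [Pr [Pr [Base bool]] * [Base ( [Ty [Pr [Base b]]] )]] => [Ty [Pr [Base bool]]]]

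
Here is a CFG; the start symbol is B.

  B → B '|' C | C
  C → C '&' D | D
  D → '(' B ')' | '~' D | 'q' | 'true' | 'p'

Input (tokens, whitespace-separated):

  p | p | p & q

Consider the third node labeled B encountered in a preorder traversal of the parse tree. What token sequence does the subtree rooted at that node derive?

p

[B [B [B [C [D p]]] | [C [D p]]] | [C [C [D p]] & [D q]]]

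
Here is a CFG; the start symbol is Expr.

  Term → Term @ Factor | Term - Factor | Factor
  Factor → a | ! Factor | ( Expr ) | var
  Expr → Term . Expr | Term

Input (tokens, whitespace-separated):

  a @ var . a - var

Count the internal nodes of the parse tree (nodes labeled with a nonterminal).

10

[Expr [Term [Term [Factor a]] @ [Factor var]] . [Expr [Term [Term [Factor a]] - [Factor var]]]]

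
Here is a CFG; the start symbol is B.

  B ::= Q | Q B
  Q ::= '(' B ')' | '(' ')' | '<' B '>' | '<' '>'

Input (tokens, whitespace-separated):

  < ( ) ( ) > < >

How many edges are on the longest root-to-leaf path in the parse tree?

[B [Q < [B [Q ( )] [B [Q ( )]]] >] [B [Q < >]]]

5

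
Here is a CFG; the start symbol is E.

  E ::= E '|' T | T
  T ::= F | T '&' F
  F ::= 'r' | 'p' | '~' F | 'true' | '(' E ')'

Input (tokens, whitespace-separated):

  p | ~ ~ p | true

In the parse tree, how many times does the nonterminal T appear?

[E [E [E [T [F p]]] | [T [F ~ [F ~ [F p]]]]] | [T [F true]]]

3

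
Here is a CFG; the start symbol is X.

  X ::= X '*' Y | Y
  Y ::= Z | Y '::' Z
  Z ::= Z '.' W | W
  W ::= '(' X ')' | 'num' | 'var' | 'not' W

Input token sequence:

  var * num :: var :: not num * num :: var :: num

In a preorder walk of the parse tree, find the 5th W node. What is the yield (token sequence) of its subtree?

[X [X [X [Y [Z [W var]]]] * [Y [Y [Y [Z [W num]]] :: [Z [W var]]] :: [Z [W not [W num]]]]] * [Y [Y [Y [Z [W num]]] :: [Z [W var]]] :: [Z [W num]]]]

num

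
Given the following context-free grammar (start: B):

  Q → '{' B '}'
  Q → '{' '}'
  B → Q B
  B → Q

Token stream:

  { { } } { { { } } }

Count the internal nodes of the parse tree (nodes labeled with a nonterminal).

[B [Q { [B [Q { }]] }] [B [Q { [B [Q { [B [Q { }]] }]] }]]]

10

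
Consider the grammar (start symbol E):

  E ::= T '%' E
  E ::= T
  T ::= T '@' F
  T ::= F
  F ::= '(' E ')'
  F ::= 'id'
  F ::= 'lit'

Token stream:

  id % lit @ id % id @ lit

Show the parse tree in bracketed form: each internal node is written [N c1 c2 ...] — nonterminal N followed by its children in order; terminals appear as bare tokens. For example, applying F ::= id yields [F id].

[E [T [F id]] % [E [T [T [F lit]] @ [F id]] % [E [T [T [F id]] @ [F lit]]]]]

E
T % E
F % E
id % E
id % T % E
id % T @ F % E
id % F @ F % E
id % lit @ F % E
id % lit @ id % E
id % lit @ id % T
id % lit @ id % T @ F
id % lit @ id % F @ F
id % lit @ id % id @ F
id % lit @ id % id @ lit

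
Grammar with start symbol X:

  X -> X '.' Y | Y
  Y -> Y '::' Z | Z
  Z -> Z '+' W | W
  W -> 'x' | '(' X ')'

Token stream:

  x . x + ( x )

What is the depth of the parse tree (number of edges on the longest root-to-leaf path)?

8

[X [X [Y [Z [W x]]]] . [Y [Z [Z [W x]] + [W ( [X [Y [Z [W x]]]] )]]]]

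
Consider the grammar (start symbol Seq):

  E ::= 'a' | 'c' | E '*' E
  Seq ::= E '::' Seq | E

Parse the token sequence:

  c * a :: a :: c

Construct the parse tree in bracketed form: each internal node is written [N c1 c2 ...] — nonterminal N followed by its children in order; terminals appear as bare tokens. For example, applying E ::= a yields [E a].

[Seq [E [E c] * [E a]] :: [Seq [E a] :: [Seq [E c]]]]

Seq
E :: Seq
E * E :: Seq
c * E :: Seq
c * a :: Seq
c * a :: E :: Seq
c * a :: a :: Seq
c * a :: a :: E
c * a :: a :: c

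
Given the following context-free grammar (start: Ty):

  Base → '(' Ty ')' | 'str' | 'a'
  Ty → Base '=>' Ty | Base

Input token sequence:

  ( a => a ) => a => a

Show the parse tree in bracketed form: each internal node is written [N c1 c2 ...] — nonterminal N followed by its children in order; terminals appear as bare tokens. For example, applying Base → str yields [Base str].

Ty
Base => Ty
( Ty ) => Ty
( Base => Ty ) => Ty
( a => Ty ) => Ty
( a => Base ) => Ty
( a => a ) => Ty
( a => a ) => Base => Ty
( a => a ) => a => Ty
( a => a ) => a => Base
( a => a ) => a => a

[Ty [Base ( [Ty [Base a] => [Ty [Base a]]] )] => [Ty [Base a] => [Ty [Base a]]]]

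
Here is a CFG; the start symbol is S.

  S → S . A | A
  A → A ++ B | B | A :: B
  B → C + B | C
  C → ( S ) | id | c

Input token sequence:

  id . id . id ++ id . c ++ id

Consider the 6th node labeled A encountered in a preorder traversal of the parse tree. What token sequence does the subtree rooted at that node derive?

c

[S [S [S [S [A [B [C id]]]] . [A [B [C id]]]] . [A [A [B [C id]]] ++ [B [C id]]]] . [A [A [B [C c]]] ++ [B [C id]]]]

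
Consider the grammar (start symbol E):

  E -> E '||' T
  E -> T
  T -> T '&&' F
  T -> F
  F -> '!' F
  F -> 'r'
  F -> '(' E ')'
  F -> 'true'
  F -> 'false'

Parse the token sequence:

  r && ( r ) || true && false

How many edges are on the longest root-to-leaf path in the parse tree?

7

[E [E [T [T [F r]] && [F ( [E [T [F r]]] )]]] || [T [T [F true]] && [F false]]]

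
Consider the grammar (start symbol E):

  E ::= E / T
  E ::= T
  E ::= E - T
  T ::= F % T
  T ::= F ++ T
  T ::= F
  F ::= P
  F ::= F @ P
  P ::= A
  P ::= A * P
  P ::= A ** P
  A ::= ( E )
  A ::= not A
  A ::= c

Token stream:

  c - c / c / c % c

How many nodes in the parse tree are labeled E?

4

[E [E [E [E [T [F [P [A c]]]]] - [T [F [P [A c]]]]] / [T [F [P [A c]]]]] / [T [F [P [A c]]] % [T [F [P [A c]]]]]]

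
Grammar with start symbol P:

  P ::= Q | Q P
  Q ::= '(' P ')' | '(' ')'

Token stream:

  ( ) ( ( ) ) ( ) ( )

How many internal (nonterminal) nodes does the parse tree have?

10

[P [Q ( )] [P [Q ( [P [Q ( )]] )] [P [Q ( )] [P [Q ( )]]]]]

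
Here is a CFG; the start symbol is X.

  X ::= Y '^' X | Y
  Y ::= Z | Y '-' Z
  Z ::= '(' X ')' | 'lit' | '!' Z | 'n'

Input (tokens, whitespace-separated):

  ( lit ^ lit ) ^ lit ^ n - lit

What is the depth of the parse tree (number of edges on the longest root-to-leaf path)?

[X [Y [Z ( [X [Y [Z lit]] ^ [X [Y [Z lit]]]] )]] ^ [X [Y [Z lit]] ^ [X [Y [Y [Z n]] - [Z lit]]]]]

7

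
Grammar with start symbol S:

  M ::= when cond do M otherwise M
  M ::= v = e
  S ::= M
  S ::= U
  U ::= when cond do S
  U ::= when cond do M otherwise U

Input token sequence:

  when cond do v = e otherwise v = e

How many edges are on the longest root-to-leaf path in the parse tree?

3

[S [M when cond do [M v = e] otherwise [M v = e]]]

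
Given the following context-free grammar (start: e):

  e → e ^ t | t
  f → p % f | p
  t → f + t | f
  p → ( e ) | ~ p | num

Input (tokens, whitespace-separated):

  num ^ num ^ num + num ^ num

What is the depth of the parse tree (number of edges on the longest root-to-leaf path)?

[e [e [e [e [t [f [p num]]]] ^ [t [f [p num]]]] ^ [t [f [p num]] + [t [f [p num]]]]] ^ [t [f [p num]]]]

7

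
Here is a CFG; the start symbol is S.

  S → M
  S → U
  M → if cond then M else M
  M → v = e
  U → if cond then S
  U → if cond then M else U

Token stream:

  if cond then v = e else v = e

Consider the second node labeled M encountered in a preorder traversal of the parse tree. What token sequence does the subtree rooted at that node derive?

[S [M if cond then [M v = e] else [M v = e]]]

v = e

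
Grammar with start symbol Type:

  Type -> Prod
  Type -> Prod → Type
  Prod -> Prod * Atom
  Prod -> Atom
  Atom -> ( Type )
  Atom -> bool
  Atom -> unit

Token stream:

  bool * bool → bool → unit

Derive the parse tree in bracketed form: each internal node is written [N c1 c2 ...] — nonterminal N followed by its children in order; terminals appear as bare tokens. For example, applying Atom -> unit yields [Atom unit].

Type
Prod → Type
Prod * Atom → Type
Atom * Atom → Type
bool * Atom → Type
bool * bool → Type
bool * bool → Prod → Type
bool * bool → Atom → Type
bool * bool → bool → Type
bool * bool → bool → Prod
bool * bool → bool → Atom
bool * bool → bool → unit

[Type [Prod [Prod [Atom bool]] * [Atom bool]] → [Type [Prod [Atom bool]] → [Type [Prod [Atom unit]]]]]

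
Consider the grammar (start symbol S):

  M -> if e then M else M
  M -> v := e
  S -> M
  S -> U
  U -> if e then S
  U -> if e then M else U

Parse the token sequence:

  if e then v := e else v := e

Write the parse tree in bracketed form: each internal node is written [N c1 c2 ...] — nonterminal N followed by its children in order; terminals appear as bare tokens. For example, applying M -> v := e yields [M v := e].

S
M
if e then M else M
if e then v := e else M
if e then v := e else v := e

[S [M if e then [M v := e] else [M v := e]]]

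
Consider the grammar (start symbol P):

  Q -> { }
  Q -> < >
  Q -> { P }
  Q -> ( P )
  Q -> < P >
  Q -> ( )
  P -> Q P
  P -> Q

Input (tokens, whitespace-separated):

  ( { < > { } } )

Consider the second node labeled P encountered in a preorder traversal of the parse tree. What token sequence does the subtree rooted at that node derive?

{ < > { } }

[P [Q ( [P [Q { [P [Q < >] [P [Q { }]]] }]] )]]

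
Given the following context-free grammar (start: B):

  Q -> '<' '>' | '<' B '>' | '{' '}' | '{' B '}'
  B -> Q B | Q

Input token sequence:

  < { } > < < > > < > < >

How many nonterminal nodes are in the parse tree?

12

[B [Q < [B [Q { }]] >] [B [Q < [B [Q < >]] >] [B [Q < >] [B [Q < >]]]]]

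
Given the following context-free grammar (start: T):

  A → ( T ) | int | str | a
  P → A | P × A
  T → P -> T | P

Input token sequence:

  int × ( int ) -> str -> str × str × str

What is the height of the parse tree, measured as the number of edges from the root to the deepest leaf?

[T [P [P [A int]] × [A ( [T [P [A int]]] )]] -> [T [P [A str]] -> [T [P [P [P [A str]] × [A str]] × [A str]]]]]

7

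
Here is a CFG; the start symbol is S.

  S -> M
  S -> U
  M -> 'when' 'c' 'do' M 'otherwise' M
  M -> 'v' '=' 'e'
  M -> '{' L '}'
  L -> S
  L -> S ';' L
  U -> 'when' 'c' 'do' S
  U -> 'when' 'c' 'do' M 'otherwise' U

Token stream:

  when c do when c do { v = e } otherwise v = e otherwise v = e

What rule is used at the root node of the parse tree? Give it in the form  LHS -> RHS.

[S [M when c do [M when c do [M { [L [S [M v = e]]] }] otherwise [M v = e]] otherwise [M v = e]]]

S -> M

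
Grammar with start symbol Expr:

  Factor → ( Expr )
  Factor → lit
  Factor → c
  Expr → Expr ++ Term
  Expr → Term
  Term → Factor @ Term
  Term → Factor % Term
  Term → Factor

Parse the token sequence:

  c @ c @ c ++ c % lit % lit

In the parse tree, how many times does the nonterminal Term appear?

6

[Expr [Expr [Term [Factor c] @ [Term [Factor c] @ [Term [Factor c]]]]] ++ [Term [Factor c] % [Term [Factor lit] % [Term [Factor lit]]]]]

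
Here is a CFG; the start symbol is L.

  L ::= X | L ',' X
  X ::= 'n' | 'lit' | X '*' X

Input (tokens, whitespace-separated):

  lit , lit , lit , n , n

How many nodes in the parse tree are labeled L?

5

[L [L [L [L [L [X lit]] , [X lit]] , [X lit]] , [X n]] , [X n]]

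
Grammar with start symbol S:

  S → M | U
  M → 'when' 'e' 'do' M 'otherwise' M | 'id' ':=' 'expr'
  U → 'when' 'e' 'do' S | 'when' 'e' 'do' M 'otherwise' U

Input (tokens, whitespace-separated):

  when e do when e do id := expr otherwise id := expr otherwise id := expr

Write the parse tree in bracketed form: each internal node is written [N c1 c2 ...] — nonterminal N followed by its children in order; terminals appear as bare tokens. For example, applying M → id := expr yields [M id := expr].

[S [M when e do [M when e do [M id := expr] otherwise [M id := expr]] otherwise [M id := expr]]]

S
M
when e do M otherwise M
when e do when e do M otherwise M otherwise M
when e do when e do id := expr otherwise M otherwise M
when e do when e do id := expr otherwise id := expr otherwise M
when e do when e do id := expr otherwise id := expr otherwise id := expr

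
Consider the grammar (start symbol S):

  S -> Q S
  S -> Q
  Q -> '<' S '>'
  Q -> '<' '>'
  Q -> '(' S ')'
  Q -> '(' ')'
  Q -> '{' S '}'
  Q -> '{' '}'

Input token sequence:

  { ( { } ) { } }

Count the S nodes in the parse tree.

4

[S [Q { [S [Q ( [S [Q { }]] )] [S [Q { }]]] }]]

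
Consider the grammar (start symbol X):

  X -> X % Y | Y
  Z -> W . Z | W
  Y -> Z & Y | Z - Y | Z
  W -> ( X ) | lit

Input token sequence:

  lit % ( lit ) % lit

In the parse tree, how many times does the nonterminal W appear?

[X [X [X [Y [Z [W lit]]]] % [Y [Z [W ( [X [Y [Z [W lit]]]] )]]]] % [Y [Z [W lit]]]]

4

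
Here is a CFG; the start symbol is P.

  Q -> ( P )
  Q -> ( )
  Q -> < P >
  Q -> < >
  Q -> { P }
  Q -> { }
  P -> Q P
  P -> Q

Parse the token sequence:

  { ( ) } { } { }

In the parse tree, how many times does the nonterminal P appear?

4

[P [Q { [P [Q ( )]] }] [P [Q { }] [P [Q { }]]]]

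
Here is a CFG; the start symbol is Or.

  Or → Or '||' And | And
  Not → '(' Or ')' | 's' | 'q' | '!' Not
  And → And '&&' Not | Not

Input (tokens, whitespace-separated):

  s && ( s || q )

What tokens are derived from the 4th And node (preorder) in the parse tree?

q

[Or [And [And [Not s]] && [Not ( [Or [Or [And [Not s]]] || [And [Not q]]] )]]]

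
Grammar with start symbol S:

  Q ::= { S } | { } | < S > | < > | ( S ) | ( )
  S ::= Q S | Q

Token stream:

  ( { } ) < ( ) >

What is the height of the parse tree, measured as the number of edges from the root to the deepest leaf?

[S [Q ( [S [Q { }]] )] [S [Q < [S [Q ( )]] >]]]

5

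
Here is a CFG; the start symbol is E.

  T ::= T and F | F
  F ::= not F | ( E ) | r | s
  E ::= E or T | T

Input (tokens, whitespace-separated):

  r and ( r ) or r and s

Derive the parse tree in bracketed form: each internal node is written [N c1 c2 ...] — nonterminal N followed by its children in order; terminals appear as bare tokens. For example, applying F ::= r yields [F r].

E
E or T
T or T
T and F or T
F and F or T
r and F or T
r and ( E ) or T
r and ( T ) or T
r and ( F ) or T
r and ( r ) or T
r and ( r ) or T and F
r and ( r ) or F and F
r and ( r ) or r and F
r and ( r ) or r and s

[E [E [T [T [F r]] and [F ( [E [T [F r]]] )]]] or [T [T [F r]] and [F s]]]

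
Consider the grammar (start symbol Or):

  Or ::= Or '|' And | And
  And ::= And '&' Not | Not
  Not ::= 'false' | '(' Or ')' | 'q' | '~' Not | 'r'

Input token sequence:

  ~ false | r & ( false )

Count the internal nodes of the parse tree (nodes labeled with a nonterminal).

[Or [Or [And [Not ~ [Not false]]]] | [And [And [Not r]] & [Not ( [Or [And [Not false]]] )]]]

12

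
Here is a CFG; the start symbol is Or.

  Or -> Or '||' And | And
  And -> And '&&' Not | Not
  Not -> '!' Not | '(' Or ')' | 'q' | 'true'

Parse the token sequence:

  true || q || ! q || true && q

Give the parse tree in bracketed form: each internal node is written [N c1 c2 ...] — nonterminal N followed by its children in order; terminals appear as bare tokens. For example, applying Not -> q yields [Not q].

Or
Or || And
Or || And || And
Or || And || And || And
And || And || And || And
Not || And || And || And
true || And || And || And
true || Not || And || And
true || q || And || And
true || q || Not || And
true || q || ! Not || And
true || q || ! q || And
true || q || ! q || And && Not
true || q || ! q || Not && Not
true || q || ! q || true && Not
true || q || ! q || true && q

[Or [Or [Or [Or [And [Not true]]] || [And [Not q]]] || [And [Not ! [Not q]]]] || [And [And [Not true]] && [Not q]]]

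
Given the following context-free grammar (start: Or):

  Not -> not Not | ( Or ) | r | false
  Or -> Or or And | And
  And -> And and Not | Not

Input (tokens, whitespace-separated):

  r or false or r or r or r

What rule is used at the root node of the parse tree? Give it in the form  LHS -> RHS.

Or -> Or or And

[Or [Or [Or [Or [Or [And [Not r]]] or [And [Not false]]] or [And [Not r]]] or [And [Not r]]] or [And [Not r]]]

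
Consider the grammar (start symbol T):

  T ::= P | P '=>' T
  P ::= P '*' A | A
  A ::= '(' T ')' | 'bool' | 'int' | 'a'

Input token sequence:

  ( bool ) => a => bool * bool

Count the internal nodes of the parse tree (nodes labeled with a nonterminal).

14

[T [P [A ( [T [P [A bool]]] )]] => [T [P [A a]] => [T [P [P [A bool]] * [A bool]]]]]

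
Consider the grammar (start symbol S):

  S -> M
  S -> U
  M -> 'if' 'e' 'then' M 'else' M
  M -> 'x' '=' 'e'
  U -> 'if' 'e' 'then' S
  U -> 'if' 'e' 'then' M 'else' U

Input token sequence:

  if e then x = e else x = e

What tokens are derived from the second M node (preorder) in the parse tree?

[S [M if e then [M x = e] else [M x = e]]]

x = e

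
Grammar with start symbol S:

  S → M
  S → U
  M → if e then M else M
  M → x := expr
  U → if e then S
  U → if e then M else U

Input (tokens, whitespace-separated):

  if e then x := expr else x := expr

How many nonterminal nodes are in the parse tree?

[S [M if e then [M x := expr] else [M x := expr]]]

4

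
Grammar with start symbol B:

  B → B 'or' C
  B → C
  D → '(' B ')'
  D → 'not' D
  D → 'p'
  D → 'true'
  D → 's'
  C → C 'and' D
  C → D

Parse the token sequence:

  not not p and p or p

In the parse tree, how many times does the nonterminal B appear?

[B [B [C [C [D not [D not [D p]]]] and [D p]]] or [C [D p]]]

2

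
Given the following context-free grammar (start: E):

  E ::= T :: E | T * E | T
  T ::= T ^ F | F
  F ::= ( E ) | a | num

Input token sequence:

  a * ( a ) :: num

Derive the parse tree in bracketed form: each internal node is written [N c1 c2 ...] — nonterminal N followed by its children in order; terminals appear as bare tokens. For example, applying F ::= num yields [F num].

[E [T [F a]] * [E [T [F ( [E [T [F a]]] )]] :: [E [T [F num]]]]]

E
T * E
F * E
a * E
a * T :: E
a * F :: E
a * ( E ) :: E
a * ( T ) :: E
a * ( F ) :: E
a * ( a ) :: E
a * ( a ) :: T
a * ( a ) :: F
a * ( a ) :: num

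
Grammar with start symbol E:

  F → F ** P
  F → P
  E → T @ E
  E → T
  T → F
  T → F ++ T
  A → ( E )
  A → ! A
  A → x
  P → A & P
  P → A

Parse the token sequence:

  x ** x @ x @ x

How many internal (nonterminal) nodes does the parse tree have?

18

[E [T [F [F [P [A x]]] ** [P [A x]]]] @ [E [T [F [P [A x]]]] @ [E [T [F [P [A x]]]]]]]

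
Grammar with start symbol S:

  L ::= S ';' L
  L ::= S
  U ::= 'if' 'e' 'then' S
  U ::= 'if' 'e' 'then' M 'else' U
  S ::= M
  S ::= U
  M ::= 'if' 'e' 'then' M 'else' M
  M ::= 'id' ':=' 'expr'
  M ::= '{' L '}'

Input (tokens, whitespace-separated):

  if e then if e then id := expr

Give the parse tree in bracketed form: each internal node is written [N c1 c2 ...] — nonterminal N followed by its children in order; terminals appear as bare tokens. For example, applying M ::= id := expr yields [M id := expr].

[S [U if e then [S [U if e then [S [M id := expr]]]]]]

S
U
if e then S
if e then U
if e then if e then S
if e then if e then M
if e then if e then id := expr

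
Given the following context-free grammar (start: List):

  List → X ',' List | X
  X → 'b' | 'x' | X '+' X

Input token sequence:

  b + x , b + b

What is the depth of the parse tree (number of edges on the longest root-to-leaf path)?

4

[List [X [X b] + [X x]] , [List [X [X b] + [X b]]]]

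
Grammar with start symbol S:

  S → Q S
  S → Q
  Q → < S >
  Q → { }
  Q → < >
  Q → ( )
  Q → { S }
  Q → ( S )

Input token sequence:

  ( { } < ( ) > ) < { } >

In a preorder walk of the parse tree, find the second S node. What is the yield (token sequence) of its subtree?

{ } < ( ) >

[S [Q ( [S [Q { }] [S [Q < [S [Q ( )]] >]]] )] [S [Q < [S [Q { }]] >]]]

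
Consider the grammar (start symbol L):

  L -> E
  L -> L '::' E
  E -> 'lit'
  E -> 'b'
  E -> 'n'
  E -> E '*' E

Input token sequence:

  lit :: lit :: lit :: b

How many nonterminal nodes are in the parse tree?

[L [L [L [L [E lit]] :: [E lit]] :: [E lit]] :: [E b]]

8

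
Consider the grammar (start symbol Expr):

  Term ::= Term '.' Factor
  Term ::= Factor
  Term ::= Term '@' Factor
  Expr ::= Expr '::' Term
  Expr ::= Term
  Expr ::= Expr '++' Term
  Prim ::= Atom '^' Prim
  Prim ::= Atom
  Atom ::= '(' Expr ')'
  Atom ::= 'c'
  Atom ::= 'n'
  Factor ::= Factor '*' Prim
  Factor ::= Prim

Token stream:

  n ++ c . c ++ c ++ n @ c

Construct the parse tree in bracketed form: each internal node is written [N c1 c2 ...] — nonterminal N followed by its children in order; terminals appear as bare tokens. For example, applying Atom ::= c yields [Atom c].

[Expr [Expr [Expr [Expr [Term [Factor [Prim [Atom n]]]]] ++ [Term [Term [Factor [Prim [Atom c]]]] . [Factor [Prim [Atom c]]]]] ++ [Term [Factor [Prim [Atom c]]]]] ++ [Term [Term [Factor [Prim [Atom n]]]] @ [Factor [Prim [Atom c]]]]]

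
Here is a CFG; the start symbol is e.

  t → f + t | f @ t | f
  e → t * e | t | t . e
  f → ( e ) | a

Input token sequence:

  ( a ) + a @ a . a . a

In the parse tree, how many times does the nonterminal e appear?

4

[e [t [f ( [e [t [f a]]] )] + [t [f a] @ [t [f a]]]] . [e [t [f a]] . [e [t [f a]]]]]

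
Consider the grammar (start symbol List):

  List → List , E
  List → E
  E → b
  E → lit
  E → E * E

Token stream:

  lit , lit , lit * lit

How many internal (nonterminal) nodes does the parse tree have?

8

[List [List [List [E lit]] , [E lit]] , [E [E lit] * [E lit]]]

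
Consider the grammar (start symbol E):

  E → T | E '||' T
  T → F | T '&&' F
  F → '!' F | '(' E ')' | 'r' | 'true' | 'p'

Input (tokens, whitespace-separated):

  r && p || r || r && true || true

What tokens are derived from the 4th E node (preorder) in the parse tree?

r && p

[E [E [E [E [T [T [F r]] && [F p]]] || [T [F r]]] || [T [T [F r]] && [F true]]] || [T [F true]]]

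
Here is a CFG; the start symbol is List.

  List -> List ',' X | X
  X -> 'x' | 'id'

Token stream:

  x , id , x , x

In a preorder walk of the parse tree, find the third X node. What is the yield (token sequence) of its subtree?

x

[List [List [List [List [X x]] , [X id]] , [X x]] , [X x]]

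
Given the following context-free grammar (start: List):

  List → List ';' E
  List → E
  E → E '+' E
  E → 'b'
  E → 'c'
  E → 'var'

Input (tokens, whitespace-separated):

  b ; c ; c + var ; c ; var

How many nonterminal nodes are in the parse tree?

12

[List [List [List [List [List [E b]] ; [E c]] ; [E [E c] + [E var]]] ; [E c]] ; [E var]]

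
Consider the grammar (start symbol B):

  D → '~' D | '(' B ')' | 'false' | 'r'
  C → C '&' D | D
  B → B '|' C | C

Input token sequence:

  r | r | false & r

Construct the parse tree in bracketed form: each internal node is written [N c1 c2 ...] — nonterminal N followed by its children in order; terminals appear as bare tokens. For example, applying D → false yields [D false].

B
B | C
B | C | C
C | C | C
D | C | C
r | C | C
r | D | C
r | r | C
r | r | C & D
r | r | D & D
r | r | false & D
r | r | false & r

[B [B [B [C [D r]]] | [C [D r]]] | [C [C [D false]] & [D r]]]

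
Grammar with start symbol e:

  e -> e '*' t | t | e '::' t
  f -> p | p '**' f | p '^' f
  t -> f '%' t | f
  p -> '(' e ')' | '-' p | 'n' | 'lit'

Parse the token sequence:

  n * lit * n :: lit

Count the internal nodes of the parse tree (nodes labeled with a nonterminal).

[e [e [e [e [t [f [p n]]]] * [t [f [p lit]]]] * [t [f [p n]]]] :: [t [f [p lit]]]]

16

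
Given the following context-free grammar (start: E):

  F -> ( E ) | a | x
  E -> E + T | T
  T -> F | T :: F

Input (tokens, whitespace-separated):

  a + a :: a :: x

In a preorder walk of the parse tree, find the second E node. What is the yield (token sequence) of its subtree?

[E [E [T [F a]]] + [T [T [T [F a]] :: [F a]] :: [F x]]]

a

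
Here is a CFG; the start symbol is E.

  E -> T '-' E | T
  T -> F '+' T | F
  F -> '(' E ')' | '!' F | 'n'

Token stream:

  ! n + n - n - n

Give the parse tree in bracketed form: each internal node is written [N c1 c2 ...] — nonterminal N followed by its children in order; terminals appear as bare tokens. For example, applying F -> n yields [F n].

[E [T [F ! [F n]] + [T [F n]]] - [E [T [F n]] - [E [T [F n]]]]]

E
T - E
F + T - E
! F + T - E
! n + T - E
! n + F - E
! n + n - E
! n + n - T - E
! n + n - F - E
! n + n - n - E
! n + n - n - T
! n + n - n - F
! n + n - n - n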